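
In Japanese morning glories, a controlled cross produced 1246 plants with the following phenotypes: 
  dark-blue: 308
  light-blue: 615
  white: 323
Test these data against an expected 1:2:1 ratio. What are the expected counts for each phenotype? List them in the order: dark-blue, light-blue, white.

The 1:2:1 ratio has 4 parts, so with N = 1246 the expected counts are:
  dark-blue: 1246 × 1/4 = 311.5
  light-blue: 1246 × 2/4 = 623
  white: 1246 × 1/4 = 311.5

311.5, 623, 311.5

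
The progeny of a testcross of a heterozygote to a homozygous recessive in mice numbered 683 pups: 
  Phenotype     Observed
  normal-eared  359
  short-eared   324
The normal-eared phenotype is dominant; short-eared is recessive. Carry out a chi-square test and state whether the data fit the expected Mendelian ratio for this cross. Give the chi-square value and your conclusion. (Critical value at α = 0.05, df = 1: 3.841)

A testcross of a heterozygote (Aa × aa) gives a 1:1 phenotypic ratio.
The 1:1 ratio has 2 parts, so with N = 683 the expected counts are:
  normal-eared: 683 × 1/2 = 341.5
  short-eared: 683 × 1/2 = 341.5
χ² = Σ (O − E)² / E
  normal-eared: (359 − 341.5)² / 341.5 = 0.8968
  short-eared: (324 − 341.5)² / 341.5 = 0.8968
χ² = 0.8968 + 0.8968 = 1.7936 ≈ 1.794
Degrees of freedom = 2 − 1 = 1; critical value at α = 0.05 is 3.841.
Since 1.794 < 3.841, we fail to reject the null hypothesis — the data are consistent with the 1:1 ratio.

1.794; consistent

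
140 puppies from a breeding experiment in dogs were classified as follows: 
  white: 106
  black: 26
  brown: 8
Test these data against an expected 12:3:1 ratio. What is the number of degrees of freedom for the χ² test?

A goodness-of-fit test with 3 phenotype classes has df = 3 − 1 = 2.

2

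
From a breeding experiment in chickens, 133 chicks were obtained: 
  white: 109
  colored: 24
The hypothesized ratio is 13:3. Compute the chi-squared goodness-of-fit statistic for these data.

0.043

Total ratio parts = 16. Expected numbers out of 133:
  white: 133 × 13/16 = 108.0625
  colored: 133 × 3/16 = 24.9375
χ² = Σ (O − E)² / E
  white: (109 − 108.0625)² / 108.0625 = 0.0081
  colored: (24 − 24.9375)² / 24.9375 = 0.0352
χ² = 0.0081 + 0.0352 = 0.0433 ≈ 0.043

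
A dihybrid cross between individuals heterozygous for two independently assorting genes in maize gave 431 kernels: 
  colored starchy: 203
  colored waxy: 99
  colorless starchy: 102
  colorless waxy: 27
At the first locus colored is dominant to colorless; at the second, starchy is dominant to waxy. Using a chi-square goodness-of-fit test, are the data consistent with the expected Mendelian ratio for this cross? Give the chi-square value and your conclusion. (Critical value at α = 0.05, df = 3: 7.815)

16.064; not consistent

A dihybrid F₂ with independent assortment and complete dominance at both loci gives a 9:3:3:1 phenotypic ratio.
Expected counts for N = 431 under a 9:3:3:1 ratio (total parts = 16):
  colored starchy: 431 × 9/16 = 242.4375
  colored waxy: 431 × 3/16 = 80.8125
  colorless starchy: 431 × 3/16 = 80.8125
  colorless waxy: 431 × 1/16 = 26.9375
χ² = Σ (O − E)² / E
  colored starchy: (203 − 242.4375)² / 242.4375 = 6.4153
  colored waxy: (99 − 80.8125)² / 80.8125 = 4.0932
  colorless starchy: (102 − 80.8125)² / 80.8125 = 5.5550
  colorless waxy: (27 − 26.9375)² / 26.9375 = 0.0001
χ² = 6.4153 + 4.0932 + 5.5550 + 0.0001 = 16.0636 ≈ 16.064
Degrees of freedom = 4 − 1 = 3; critical value at α = 0.05 is 7.815.
Since 16.064 > 7.815, we reject the null hypothesis — the data do not fit the 9:3:3:1 ratio.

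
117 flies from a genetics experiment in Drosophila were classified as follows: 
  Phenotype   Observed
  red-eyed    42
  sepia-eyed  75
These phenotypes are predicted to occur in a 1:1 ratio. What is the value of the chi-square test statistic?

Expected counts for N = 117 under a 1:1 ratio (total parts = 2):
  red-eyed: 117 × 1/2 = 58.5
  sepia-eyed: 117 × 1/2 = 58.5
χ² = Σ (O − E)² / E
  red-eyed: (42 − 58.5)² / 58.5 = 4.6538
  sepia-eyed: (75 − 58.5)² / 58.5 = 4.6538
χ² = 4.6538 + 4.6538 = 9.3076 ≈ 9.308

9.308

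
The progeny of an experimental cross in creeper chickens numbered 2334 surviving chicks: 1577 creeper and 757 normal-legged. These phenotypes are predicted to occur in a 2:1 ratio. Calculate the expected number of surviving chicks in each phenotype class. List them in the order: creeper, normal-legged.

1556, 778

Expected counts for N = 2334 under a 2:1 ratio (total parts = 3):
  creeper: 2334 × 2/3 = 1556
  normal-legged: 2334 × 1/3 = 778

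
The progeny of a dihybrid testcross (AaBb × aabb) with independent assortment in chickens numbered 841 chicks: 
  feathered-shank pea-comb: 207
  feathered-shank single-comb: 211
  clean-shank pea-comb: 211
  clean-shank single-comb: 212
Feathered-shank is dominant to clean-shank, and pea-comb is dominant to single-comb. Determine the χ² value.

A dihybrid testcross with independent assortment gives a 1:1:1:1 ratio.
The 1:1:1:1 ratio has 4 parts, so with N = 841 the expected counts are:
  feathered-shank pea-comb: 841 × 1/4 = 210.25
  feathered-shank single-comb: 841 × 1/4 = 210.25
  clean-shank pea-comb: 841 × 1/4 = 210.25
  clean-shank single-comb: 841 × 1/4 = 210.25
χ² = Σ (O − E)² / E
  feathered-shank pea-comb: (207 − 210.25)² / 210.25 = 0.0502
  feathered-shank single-comb: (211 − 210.25)² / 210.25 = 0.0027
  clean-shank pea-comb: (211 − 210.25)² / 210.25 = 0.0027
  clean-shank single-comb: (212 − 210.25)² / 210.25 = 0.0146
χ² = 0.0502 + 0.0027 + 0.0027 + 0.0146 = 0.0702 ≈ 0.070

0.070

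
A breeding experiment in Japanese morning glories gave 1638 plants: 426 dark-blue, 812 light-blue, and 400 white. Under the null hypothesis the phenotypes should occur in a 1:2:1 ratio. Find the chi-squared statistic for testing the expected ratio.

Expected counts for N = 1638 under a 1:2:1 ratio (total parts = 4):
  dark-blue: 1638 × 1/4 = 409.5
  light-blue: 1638 × 2/4 = 819
  white: 1638 × 1/4 = 409.5
χ² = Σ (O − E)² / E
  dark-blue: (426 − 409.5)² / 409.5 = 0.6648
  light-blue: (812 − 819)² / 819 = 0.0598
  white: (400 − 409.5)² / 409.5 = 0.2204
χ² = 0.6648 + 0.0598 + 0.2204 = 0.945

0.945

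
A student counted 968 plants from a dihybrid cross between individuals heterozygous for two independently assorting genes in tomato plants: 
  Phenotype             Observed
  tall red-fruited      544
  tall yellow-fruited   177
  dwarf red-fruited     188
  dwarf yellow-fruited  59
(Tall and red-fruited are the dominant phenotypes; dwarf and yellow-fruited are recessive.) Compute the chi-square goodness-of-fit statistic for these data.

A dihybrid F₂ with independent assortment and complete dominance at both loci gives a 9:3:3:1 phenotypic ratio.
Expected counts for N = 968 under a 9:3:3:1 ratio (total parts = 16):
  tall red-fruited: 968 × 9/16 = 544.5
  tall yellow-fruited: 968 × 3/16 = 181.5
  dwarf red-fruited: 968 × 3/16 = 181.5
  dwarf yellow-fruited: 968 × 1/16 = 60.5
χ² = Σ (O − E)² / E
  tall red-fruited: (544 − 544.5)² / 544.5 = 0.0005
  tall yellow-fruited: (177 − 181.5)² / 181.5 = 0.1116
  dwarf red-fruited: (188 − 181.5)² / 181.5 = 0.2328
  dwarf yellow-fruited: (59 − 60.5)² / 60.5 = 0.0372
χ² = 0.0005 + 0.1116 + 0.2328 + 0.0372 = 0.3821 ≈ 0.382

0.382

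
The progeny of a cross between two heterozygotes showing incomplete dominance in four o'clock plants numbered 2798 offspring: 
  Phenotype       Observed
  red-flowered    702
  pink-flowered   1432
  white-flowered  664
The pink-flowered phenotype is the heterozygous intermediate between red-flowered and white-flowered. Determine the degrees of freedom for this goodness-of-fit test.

2

With incomplete dominance, a heterozygote × heterozygote cross gives a 1:2:1 phenotypic ratio.
A goodness-of-fit test with 3 phenotype classes has df = 3 − 1 = 2.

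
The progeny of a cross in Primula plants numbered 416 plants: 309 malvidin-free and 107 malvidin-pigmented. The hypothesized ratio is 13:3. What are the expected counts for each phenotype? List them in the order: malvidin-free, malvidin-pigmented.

Expected counts for N = 416 under a 13:3 ratio (total parts = 16):
  malvidin-free: 416 × 13/16 = 338
  malvidin-pigmented: 416 × 3/16 = 78

338, 78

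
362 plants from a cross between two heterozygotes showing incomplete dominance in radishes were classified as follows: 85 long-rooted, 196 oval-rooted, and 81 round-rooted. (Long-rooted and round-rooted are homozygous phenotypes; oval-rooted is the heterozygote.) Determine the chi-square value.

2.575

With incomplete dominance, a heterozygote × heterozygote cross gives a 1:2:1 phenotypic ratio.
The 1:2:1 ratio has 4 parts, so with N = 362 the expected counts are:
  long-rooted: 362 × 1/4 = 90.5
  oval-rooted: 362 × 2/4 = 181
  round-rooted: 362 × 1/4 = 90.5
χ² = Σ (O − E)² / E
  long-rooted: (85 − 90.5)² / 90.5 = 0.3343
  oval-rooted: (196 − 181)² / 181 = 1.2431
  round-rooted: (81 − 90.5)² / 90.5 = 0.9972
χ² = 0.3343 + 1.2431 + 0.9972 = 2.5746 ≈ 2.575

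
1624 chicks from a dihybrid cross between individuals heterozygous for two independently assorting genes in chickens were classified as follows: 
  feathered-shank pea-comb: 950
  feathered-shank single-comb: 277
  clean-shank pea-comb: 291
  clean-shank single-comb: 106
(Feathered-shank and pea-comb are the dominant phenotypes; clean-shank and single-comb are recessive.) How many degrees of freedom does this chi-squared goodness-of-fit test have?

3

A dihybrid F₂ with independent assortment and complete dominance at both loci gives a 9:3:3:1 phenotypic ratio.
A goodness-of-fit test with 4 phenotype classes has df = 4 − 1 = 3.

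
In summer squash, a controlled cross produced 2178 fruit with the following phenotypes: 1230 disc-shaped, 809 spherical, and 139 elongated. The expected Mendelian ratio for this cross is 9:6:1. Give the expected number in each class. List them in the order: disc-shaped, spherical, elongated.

1225.125, 816.75, 136.125

Under the 9:6:1 hypothesis (Σ ratio = 16, N = 2178):
  disc-shaped: 2178 × 9/16 = 1225.125
  spherical: 2178 × 6/16 = 816.75
  elongated: 2178 × 1/16 = 136.125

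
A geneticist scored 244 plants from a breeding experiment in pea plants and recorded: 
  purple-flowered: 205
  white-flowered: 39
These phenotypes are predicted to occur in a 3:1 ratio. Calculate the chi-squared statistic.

10.579

The 3:1 ratio has 4 parts, so with N = 244 the expected counts are:
  purple-flowered: 244 × 3/4 = 183
  white-flowered: 244 × 1/4 = 61
χ² = Σ (O − E)² / E
  purple-flowered: (205 − 183)² / 183 = 2.6448
  white-flowered: (39 − 61)² / 61 = 7.9344
χ² = 2.6448 + 7.9344 = 10.5792 ≈ 10.579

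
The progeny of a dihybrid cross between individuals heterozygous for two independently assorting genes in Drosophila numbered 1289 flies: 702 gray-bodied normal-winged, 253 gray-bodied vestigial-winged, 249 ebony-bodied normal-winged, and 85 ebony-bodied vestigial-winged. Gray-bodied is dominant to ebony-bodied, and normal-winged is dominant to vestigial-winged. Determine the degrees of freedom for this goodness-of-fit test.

3

A dihybrid F₂ with independent assortment and complete dominance at both loci gives a 9:3:3:1 phenotypic ratio.
A goodness-of-fit test with 4 phenotype classes has df = 4 − 1 = 3.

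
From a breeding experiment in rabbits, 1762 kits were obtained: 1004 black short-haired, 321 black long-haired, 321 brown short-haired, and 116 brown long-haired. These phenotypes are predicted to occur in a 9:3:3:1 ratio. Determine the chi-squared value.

Expected counts for N = 1762 under a 9:3:3:1 ratio (total parts = 16):
  black short-haired: 1762 × 9/16 = 991.125
  black long-haired: 1762 × 3/16 = 330.375
  brown short-haired: 1762 × 3/16 = 330.375
  brown long-haired: 1762 × 1/16 = 110.125
χ² = Σ (O − E)² / E
  black short-haired: (1004 − 991.125)² / 991.125 = 0.1672
  black long-haired: (321 − 330.375)² / 330.375 = 0.2660
  brown short-haired: (321 − 330.375)² / 330.375 = 0.2660
  brown long-haired: (116 − 110.125)² / 110.125 = 0.3134
χ² = 0.1672 + 0.2660 + 0.2660 + 0.3134 = 1.0126 ≈ 1.013

1.013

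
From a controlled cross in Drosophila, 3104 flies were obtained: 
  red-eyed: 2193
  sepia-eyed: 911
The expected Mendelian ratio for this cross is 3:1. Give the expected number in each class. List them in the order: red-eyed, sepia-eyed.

2328, 776

Expected counts for N = 3104 under a 3:1 ratio (total parts = 4):
  red-eyed: 3104 × 3/4 = 2328
  sepia-eyed: 3104 × 1/4 = 776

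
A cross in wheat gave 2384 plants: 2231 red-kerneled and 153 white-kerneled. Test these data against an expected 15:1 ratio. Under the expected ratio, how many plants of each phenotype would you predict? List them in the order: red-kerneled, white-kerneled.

2235, 149

Under the 15:1 hypothesis (Σ ratio = 16, N = 2384):
  red-kerneled: 2384 × 15/16 = 2235
  white-kerneled: 2384 × 1/16 = 149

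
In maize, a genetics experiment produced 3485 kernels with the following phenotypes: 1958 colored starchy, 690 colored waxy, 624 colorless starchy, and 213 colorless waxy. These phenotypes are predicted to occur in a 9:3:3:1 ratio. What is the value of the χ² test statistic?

Under the 9:3:3:1 hypothesis (Σ ratio = 16, N = 3485):
  colored starchy: 3485 × 9/16 = 1960.3125
  colored waxy: 3485 × 3/16 = 653.4375
  colorless starchy: 3485 × 3/16 = 653.4375
  colorless waxy: 3485 × 1/16 = 217.8125
χ² = Σ (O − E)² / E
  colored starchy: (1958 − 1960.3125)² / 1960.3125 = 0.0027
  colored waxy: (690 − 653.4375)² / 653.4375 = 2.0458
  colorless starchy: (624 − 653.4375)² / 653.4375 = 1.3262
  colorless waxy: (213 − 217.8125)² / 217.8125 = 0.1063
χ² = 0.0027 + 2.0458 + 1.3262 + 0.1063 = 3.481

3.481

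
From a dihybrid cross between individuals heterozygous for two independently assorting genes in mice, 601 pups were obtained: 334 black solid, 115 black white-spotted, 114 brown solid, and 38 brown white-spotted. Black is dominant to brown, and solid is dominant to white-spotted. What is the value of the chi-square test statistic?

A dihybrid F₂ with independent assortment and complete dominance at both loci gives a 9:3:3:1 phenotypic ratio.
Total ratio parts = 16. Expected numbers out of 601:
  black solid: 601 × 9/16 = 338.0625
  black white-spotted: 601 × 3/16 = 112.6875
  brown solid: 601 × 3/16 = 112.6875
  brown white-spotted: 601 × 1/16 = 37.5625
χ² = Σ (O − E)² / E
  black solid: (334 − 338.0625)² / 338.0625 = 0.0488
  black white-spotted: (115 − 112.6875)² / 112.6875 = 0.0475
  brown solid: (114 − 112.6875)² / 112.6875 = 0.0153
  brown white-spotted: (38 − 37.5625)² / 37.5625 = 0.0051
χ² = 0.0488 + 0.0475 + 0.0153 + 0.0051 = 0.1167 ≈ 0.117

0.117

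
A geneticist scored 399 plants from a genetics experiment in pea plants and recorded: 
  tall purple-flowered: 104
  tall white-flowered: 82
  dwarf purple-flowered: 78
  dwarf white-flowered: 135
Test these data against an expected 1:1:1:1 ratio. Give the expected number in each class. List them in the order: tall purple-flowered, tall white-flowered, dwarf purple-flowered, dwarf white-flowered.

Under the 1:1:1:1 hypothesis (Σ ratio = 4, N = 399):
  tall purple-flowered: 399 × 1/4 = 99.75
  tall white-flowered: 399 × 1/4 = 99.75
  dwarf purple-flowered: 399 × 1/4 = 99.75
  dwarf white-flowered: 399 × 1/4 = 99.75

99.75, 99.75, 99.75, 99.75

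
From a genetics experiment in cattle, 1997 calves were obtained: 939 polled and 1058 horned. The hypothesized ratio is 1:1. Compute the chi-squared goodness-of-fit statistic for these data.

7.091

Expected counts for N = 1997 under a 1:1 ratio (total parts = 2):
  polled: 1997 × 1/2 = 998.5
  horned: 1997 × 1/2 = 998.5
χ² = Σ (O − E)² / E
  polled: (939 − 998.5)² / 998.5 = 3.5456
  horned: (1058 − 998.5)² / 998.5 = 3.5456
χ² = 3.5456 + 3.5456 = 7.0912 ≈ 7.091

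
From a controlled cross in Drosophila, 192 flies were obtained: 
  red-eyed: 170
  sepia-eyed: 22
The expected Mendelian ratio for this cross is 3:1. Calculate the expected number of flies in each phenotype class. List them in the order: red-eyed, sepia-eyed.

Total ratio parts = 4. Expected numbers out of 192:
  red-eyed: 192 × 3/4 = 144
  sepia-eyed: 192 × 1/4 = 48

144, 48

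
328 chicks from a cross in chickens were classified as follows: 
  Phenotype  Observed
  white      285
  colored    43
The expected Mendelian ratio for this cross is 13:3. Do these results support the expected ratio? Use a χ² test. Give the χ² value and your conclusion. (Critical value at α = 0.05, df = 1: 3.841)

Under the 13:3 hypothesis (Σ ratio = 16, N = 328):
  white: 328 × 13/16 = 266.5
  colored: 328 × 3/16 = 61.5
χ² = Σ (O − E)² / E
  white: (285 − 266.5)² / 266.5 = 1.2842
  colored: (43 − 61.5)² / 61.5 = 5.5650
χ² = 1.2842 + 5.5650 = 6.8492 ≈ 6.849
Degrees of freedom = 2 − 1 = 1; critical value at α = 0.05 is 3.841.
Since 6.849 > 3.841, we reject the null hypothesis — the data do not fit the 13:3 ratio.

6.849; not consistent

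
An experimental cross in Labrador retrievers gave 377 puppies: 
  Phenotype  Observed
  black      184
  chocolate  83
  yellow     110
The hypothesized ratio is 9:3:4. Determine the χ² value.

8.490

Total ratio parts = 16. Expected numbers out of 377:
  black: 377 × 9/16 = 212.0625
  chocolate: 377 × 3/16 = 70.6875
  yellow: 377 × 4/16 = 94.25
χ² = Σ (O − E)² / E
  black: (184 − 212.0625)² / 212.0625 = 3.7135
  chocolate: (83 − 70.6875)² / 70.6875 = 2.1446
  yellow: (110 − 94.25)² / 94.25 = 2.6320
χ² = 3.7135 + 2.1446 + 2.6320 = 8.4901 ≈ 8.490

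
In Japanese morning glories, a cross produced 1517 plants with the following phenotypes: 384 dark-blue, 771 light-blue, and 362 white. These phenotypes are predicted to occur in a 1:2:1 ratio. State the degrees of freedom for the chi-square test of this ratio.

2

A goodness-of-fit test with 3 phenotype classes has df = 3 − 1 = 2.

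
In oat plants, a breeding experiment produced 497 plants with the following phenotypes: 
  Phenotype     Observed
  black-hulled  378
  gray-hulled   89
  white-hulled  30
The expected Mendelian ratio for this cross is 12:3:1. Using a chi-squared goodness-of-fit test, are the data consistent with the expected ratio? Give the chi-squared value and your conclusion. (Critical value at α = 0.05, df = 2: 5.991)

Total ratio parts = 16. Expected numbers out of 497:
  black-hulled: 497 × 12/16 = 372.75
  gray-hulled: 497 × 3/16 = 93.1875
  white-hulled: 497 × 1/16 = 31.0625
χ² = Σ (O − E)² / E
  black-hulled: (378 − 372.75)² / 372.75 = 0.0739
  gray-hulled: (89 − 93.1875)² / 93.1875 = 0.1882
  white-hulled: (30 − 31.0625)² / 31.0625 = 0.0363
χ² = 0.0739 + 0.1882 + 0.0363 = 0.2984 ≈ 0.298
Degrees of freedom = 3 − 1 = 2; critical value at α = 0.05 is 5.991.
Since 0.298 < 5.991, we fail to reject the null hypothesis — the data are consistent with the 12:3:1 ratio.

0.298; consistent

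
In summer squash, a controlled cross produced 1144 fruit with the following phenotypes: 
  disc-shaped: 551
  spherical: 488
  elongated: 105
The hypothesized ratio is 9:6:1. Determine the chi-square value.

37.106

Total ratio parts = 16. Expected numbers out of 1144:
  disc-shaped: 1144 × 9/16 = 643.5
  spherical: 1144 × 6/16 = 429
  elongated: 1144 × 1/16 = 71.5
χ² = Σ (O − E)² / E
  disc-shaped: (551 − 643.5)² / 643.5 = 13.2964
  spherical: (488 − 429)² / 429 = 8.1142
  elongated: (105 − 71.5)² / 71.5 = 15.6958
χ² = 13.2964 + 8.1142 + 15.6958 = 37.1064 ≈ 37.106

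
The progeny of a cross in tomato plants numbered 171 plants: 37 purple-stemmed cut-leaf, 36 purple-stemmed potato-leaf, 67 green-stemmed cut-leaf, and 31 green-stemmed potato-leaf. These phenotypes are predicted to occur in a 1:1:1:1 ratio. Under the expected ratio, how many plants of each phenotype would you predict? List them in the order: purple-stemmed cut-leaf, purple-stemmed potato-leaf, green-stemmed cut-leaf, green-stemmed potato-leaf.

Expected counts for N = 171 under a 1:1:1:1 ratio (total parts = 4):
  purple-stemmed cut-leaf: 171 × 1/4 = 42.75
  purple-stemmed potato-leaf: 171 × 1/4 = 42.75
  green-stemmed cut-leaf: 171 × 1/4 = 42.75
  green-stemmed potato-leaf: 171 × 1/4 = 42.75

42.75, 42.75, 42.75, 42.75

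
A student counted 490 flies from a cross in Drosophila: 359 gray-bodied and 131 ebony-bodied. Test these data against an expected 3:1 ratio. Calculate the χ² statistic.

0.786

Under the 3:1 hypothesis (Σ ratio = 4, N = 490):
  gray-bodied: 490 × 3/4 = 367.5
  ebony-bodied: 490 × 1/4 = 122.5
χ² = Σ (O − E)² / E
  gray-bodied: (359 − 367.5)² / 367.5 = 0.1966
  ebony-bodied: (131 − 122.5)² / 122.5 = 0.5898
χ² = 0.1966 + 0.5898 = 0.7864 ≈ 0.786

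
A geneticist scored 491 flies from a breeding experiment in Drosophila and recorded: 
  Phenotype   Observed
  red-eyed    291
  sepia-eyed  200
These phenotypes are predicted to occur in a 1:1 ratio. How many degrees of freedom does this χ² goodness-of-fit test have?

1

A goodness-of-fit test with 2 phenotype classes has df = 2 − 1 = 1.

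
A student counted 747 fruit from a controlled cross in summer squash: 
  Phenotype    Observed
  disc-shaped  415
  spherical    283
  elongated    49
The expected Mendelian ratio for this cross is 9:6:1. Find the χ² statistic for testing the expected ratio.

Expected counts for N = 747 under a 9:6:1 ratio (total parts = 16):
  disc-shaped: 747 × 9/16 = 420.1875
  spherical: 747 × 6/16 = 280.125
  elongated: 747 × 1/16 = 46.6875
χ² = Σ (O − E)² / E
  disc-shaped: (415 − 420.1875)² / 420.1875 = 0.0640
  spherical: (283 − 280.125)² / 280.125 = 0.0295
  elongated: (49 − 46.6875)² / 46.6875 = 0.1145
χ² = 0.0640 + 0.0295 + 0.1145 = 0.208

0.208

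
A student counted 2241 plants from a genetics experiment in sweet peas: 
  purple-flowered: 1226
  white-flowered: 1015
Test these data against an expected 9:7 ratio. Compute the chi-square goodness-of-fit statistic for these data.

2.166

Under the 9:7 hypothesis (Σ ratio = 16, N = 2241):
  purple-flowered: 2241 × 9/16 = 1260.5625
  white-flowered: 2241 × 7/16 = 980.4375
χ² = Σ (O − E)² / E
  purple-flowered: (1226 − 1260.5625)² / 1260.5625 = 0.9476
  white-flowered: (1015 − 980.4375)² / 980.4375 = 1.2184
χ² = 0.9476 + 1.2184 = 2.166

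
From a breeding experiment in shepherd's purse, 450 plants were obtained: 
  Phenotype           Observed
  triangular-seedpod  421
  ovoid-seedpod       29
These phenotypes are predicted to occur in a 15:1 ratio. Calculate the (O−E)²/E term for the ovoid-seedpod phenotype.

0.027

Expected counts for N = 450 under a 15:1 ratio (total parts = 16):
  triangular-seedpod: 450 × 15/16 = 421.875
  ovoid-seedpod: 450 × 1/16 = 28.125
Contribution of ovoid-seedpod: (29 − 28.125)² / 28.125 = 0.0272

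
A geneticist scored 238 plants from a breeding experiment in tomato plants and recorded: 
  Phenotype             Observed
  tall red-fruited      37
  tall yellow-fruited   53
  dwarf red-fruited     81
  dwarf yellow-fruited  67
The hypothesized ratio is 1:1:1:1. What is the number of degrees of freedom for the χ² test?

A goodness-of-fit test with 4 phenotype classes has df = 4 − 1 = 3.

3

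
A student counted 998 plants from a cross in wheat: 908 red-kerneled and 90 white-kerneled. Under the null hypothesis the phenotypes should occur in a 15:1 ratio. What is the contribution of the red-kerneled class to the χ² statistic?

0.816

The 15:1 ratio has 16 parts, so with N = 998 the expected counts are:
  red-kerneled: 998 × 15/16 = 935.625
  white-kerneled: 998 × 1/16 = 62.375
Contribution of red-kerneled: (908 − 935.625)² / 935.625 = 0.8156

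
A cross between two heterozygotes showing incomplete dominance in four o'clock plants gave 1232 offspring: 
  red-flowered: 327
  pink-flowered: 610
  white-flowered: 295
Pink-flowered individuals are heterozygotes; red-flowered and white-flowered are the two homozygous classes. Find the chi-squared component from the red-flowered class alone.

1.172

With incomplete dominance, a heterozygote × heterozygote cross gives a 1:2:1 phenotypic ratio.
Under the 1:2:1 hypothesis (Σ ratio = 4, N = 1232):
  red-flowered: 1232 × 1/4 = 308
  pink-flowered: 1232 × 2/4 = 616
  white-flowered: 1232 × 1/4 = 308
Contribution of red-flowered: (327 − 308)² / 308 = 1.1721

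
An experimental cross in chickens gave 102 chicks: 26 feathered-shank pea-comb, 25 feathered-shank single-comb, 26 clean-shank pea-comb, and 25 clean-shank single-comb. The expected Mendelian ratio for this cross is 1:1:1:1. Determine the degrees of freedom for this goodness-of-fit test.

A goodness-of-fit test with 4 phenotype classes has df = 4 − 1 = 3.

3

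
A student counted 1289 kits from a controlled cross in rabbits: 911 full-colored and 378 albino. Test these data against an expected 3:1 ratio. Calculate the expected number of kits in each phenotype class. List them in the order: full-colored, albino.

Under the 3:1 hypothesis (Σ ratio = 4, N = 1289):
  full-colored: 1289 × 3/4 = 966.75
  albino: 1289 × 1/4 = 322.25

966.75, 322.25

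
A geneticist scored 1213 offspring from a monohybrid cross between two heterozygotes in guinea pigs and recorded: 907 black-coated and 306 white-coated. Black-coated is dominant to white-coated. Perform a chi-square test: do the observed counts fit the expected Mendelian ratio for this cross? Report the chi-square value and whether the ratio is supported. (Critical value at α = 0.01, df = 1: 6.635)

0.033; consistent

For a monohybrid cross between heterozygotes with complete dominance, the expected phenotypic ratio is 3:1.
Total ratio parts = 4. Expected numbers out of 1213:
  black-coated: 1213 × 3/4 = 909.75
  white-coated: 1213 × 1/4 = 303.25
χ² = Σ (O − E)² / E
  black-coated: (907 − 909.75)² / 909.75 = 0.0083
  white-coated: (306 − 303.25)² / 303.25 = 0.0249
χ² = 0.0083 + 0.0249 = 0.0332 ≈ 0.033
Degrees of freedom = 2 − 1 = 1; critical value at α = 0.01 is 6.635.
Since 0.033 < 6.635, we fail to reject the null hypothesis — the data are consistent with the 3:1 ratio.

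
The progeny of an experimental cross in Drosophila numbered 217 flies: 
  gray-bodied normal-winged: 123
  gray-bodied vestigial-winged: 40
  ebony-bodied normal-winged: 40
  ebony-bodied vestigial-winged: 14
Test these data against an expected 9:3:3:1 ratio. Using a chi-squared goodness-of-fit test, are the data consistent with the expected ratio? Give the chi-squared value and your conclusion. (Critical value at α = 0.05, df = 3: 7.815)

0.045; consistent

The 9:3:3:1 ratio has 16 parts, so with N = 217 the expected counts are:
  gray-bodied normal-winged: 217 × 9/16 = 122.0625
  gray-bodied vestigial-winged: 217 × 3/16 = 40.6875
  ebony-bodied normal-winged: 217 × 3/16 = 40.6875
  ebony-bodied vestigial-winged: 217 × 1/16 = 13.5625
χ² = Σ (O − E)² / E
  gray-bodied normal-winged: (123 − 122.0625)² / 122.0625 = 0.0072
  gray-bodied vestigial-winged: (40 − 40.6875)² / 40.6875 = 0.0116
  ebony-bodied normal-winged: (40 − 40.6875)² / 40.6875 = 0.0116
  ebony-bodied vestigial-winged: (14 − 13.5625)² / 13.5625 = 0.0141
χ² = 0.0072 + 0.0116 + 0.0116 + 0.0141 = 0.0445 ≈ 0.045
Degrees of freedom = 4 − 1 = 3; critical value at α = 0.05 is 7.815.
Since 0.045 < 7.815, we fail to reject the null hypothesis — the data are consistent with the 9:3:3:1 ratio.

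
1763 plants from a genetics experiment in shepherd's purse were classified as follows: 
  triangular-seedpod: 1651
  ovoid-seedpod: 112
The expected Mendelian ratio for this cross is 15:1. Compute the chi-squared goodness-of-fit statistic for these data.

0.032

Under the 15:1 hypothesis (Σ ratio = 16, N = 1763):
  triangular-seedpod: 1763 × 15/16 = 1652.8125
  ovoid-seedpod: 1763 × 1/16 = 110.1875
χ² = Σ (O − E)² / E
  triangular-seedpod: (1651 − 1652.8125)² / 1652.8125 = 0.0020
  ovoid-seedpod: (112 − 110.1875)² / 110.1875 = 0.0298
χ² = 0.0020 + 0.0298 = 0.0318 ≈ 0.032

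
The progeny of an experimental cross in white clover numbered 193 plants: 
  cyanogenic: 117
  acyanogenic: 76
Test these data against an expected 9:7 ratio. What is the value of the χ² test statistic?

The 9:7 ratio has 16 parts, so with N = 193 the expected counts are:
  cyanogenic: 193 × 9/16 = 108.5625
  acyanogenic: 193 × 7/16 = 84.4375
χ² = Σ (O − E)² / E
  cyanogenic: (117 − 108.5625)² / 108.5625 = 0.6558
  acyanogenic: (76 − 84.4375)² / 84.4375 = 0.8431
χ² = 0.6558 + 0.8431 = 1.4989 ≈ 1.499

1.499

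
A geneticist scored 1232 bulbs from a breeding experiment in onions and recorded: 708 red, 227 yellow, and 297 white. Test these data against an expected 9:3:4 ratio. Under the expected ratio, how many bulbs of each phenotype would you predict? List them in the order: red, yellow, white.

The 9:3:4 ratio has 16 parts, so with N = 1232 the expected counts are:
  red: 1232 × 9/16 = 693
  yellow: 1232 × 3/16 = 231
  white: 1232 × 4/16 = 308

693, 231, 308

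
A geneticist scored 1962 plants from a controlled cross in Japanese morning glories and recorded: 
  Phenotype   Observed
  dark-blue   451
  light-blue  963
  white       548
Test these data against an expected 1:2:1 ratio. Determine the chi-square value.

10.252

Total ratio parts = 4. Expected numbers out of 1962:
  dark-blue: 1962 × 1/4 = 490.5
  light-blue: 1962 × 2/4 = 981
  white: 1962 × 1/4 = 490.5
χ² = Σ (O − E)² / E
  dark-blue: (451 − 490.5)² / 490.5 = 3.1809
  light-blue: (963 − 981)² / 981 = 0.3303
  white: (548 − 490.5)² / 490.5 = 6.7406
χ² = 3.1809 + 0.3303 + 6.7406 = 10.2518 ≈ 10.252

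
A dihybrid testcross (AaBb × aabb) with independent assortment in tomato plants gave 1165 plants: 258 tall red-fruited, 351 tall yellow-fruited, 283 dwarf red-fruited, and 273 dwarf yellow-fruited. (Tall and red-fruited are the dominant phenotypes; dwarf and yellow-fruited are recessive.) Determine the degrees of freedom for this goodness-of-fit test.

A dihybrid testcross with independent assortment gives a 1:1:1:1 ratio.
A goodness-of-fit test with 4 phenotype classes has df = 4 − 1 = 3.

3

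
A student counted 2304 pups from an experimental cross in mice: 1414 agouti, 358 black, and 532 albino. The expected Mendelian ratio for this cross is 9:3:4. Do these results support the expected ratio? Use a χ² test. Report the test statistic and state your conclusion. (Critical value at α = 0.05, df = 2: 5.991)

26.781; not consistent

Total ratio parts = 16. Expected numbers out of 2304:
  agouti: 2304 × 9/16 = 1296
  black: 2304 × 3/16 = 432
  albino: 2304 × 4/16 = 576
χ² = Σ (O − E)² / E
  agouti: (1414 − 1296)² / 1296 = 10.7438
  black: (358 − 432)² / 432 = 12.6759
  albino: (532 − 576)² / 576 = 3.3611
χ² = 10.7438 + 12.6759 + 3.3611 = 26.7808 ≈ 26.781
Degrees of freedom = 3 − 1 = 2; critical value at α = 0.05 is 5.991.
Since 26.781 > 5.991, we reject the null hypothesis — the data do not fit the 9:3:4 ratio.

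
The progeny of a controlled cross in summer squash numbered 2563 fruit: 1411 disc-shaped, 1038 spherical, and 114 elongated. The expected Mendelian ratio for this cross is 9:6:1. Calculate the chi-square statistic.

20.119

Under the 9:6:1 hypothesis (Σ ratio = 16, N = 2563):
  disc-shaped: 2563 × 9/16 = 1441.6875
  spherical: 2563 × 6/16 = 961.125
  elongated: 2563 × 1/16 = 160.1875
χ² = Σ (O − E)² / E
  disc-shaped: (1411 − 1441.6875)² / 1441.6875 = 0.6532
  spherical: (1038 − 961.125)² / 961.125 = 6.1488
  elongated: (114 − 160.1875)² / 160.1875 = 13.3174
χ² = 0.6532 + 6.1488 + 13.3174 = 20.1194 ≈ 20.119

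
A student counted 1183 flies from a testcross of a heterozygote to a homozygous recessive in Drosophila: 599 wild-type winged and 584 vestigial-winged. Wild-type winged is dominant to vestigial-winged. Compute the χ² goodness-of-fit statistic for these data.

0.190

A testcross of a heterozygote (Aa × aa) gives a 1:1 phenotypic ratio.
Under the 1:1 hypothesis (Σ ratio = 2, N = 1183):
  wild-type winged: 1183 × 1/2 = 591.5
  vestigial-winged: 1183 × 1/2 = 591.5
χ² = Σ (O − E)² / E
  wild-type winged: (599 − 591.5)² / 591.5 = 0.0951
  vestigial-winged: (584 − 591.5)² / 591.5 = 0.0951
χ² = 0.0951 + 0.0951 = 0.1902 ≈ 0.190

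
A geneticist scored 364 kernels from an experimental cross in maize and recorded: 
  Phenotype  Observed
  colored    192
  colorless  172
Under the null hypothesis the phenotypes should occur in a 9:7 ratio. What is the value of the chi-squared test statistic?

1.815

Expected counts for N = 364 under a 9:7 ratio (total parts = 16):
  colored: 364 × 9/16 = 204.75
  colorless: 364 × 7/16 = 159.25
χ² = Σ (O − E)² / E
  colored: (192 − 204.75)² / 204.75 = 0.7940
  colorless: (172 − 159.25)² / 159.25 = 1.0208
χ² = 0.7940 + 1.0208 = 1.8148 ≈ 1.815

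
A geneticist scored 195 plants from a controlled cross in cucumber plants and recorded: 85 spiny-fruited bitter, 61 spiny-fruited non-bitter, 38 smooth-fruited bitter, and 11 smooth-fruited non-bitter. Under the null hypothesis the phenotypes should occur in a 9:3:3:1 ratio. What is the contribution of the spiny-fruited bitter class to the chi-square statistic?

Total ratio parts = 16. Expected numbers out of 195:
  spiny-fruited bitter: 195 × 9/16 = 109.6875
  spiny-fruited non-bitter: 195 × 3/16 = 36.5625
  smooth-fruited bitter: 195 × 3/16 = 36.5625
  smooth-fruited non-bitter: 195 × 1/16 = 12.1875
Contribution of spiny-fruited bitter: (85 − 109.6875)² / 109.6875 = 5.5564

5.556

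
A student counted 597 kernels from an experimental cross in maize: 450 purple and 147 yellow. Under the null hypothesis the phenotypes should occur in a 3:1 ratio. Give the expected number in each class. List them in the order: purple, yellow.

Total ratio parts = 4. Expected numbers out of 597:
  purple: 597 × 3/4 = 447.75
  yellow: 597 × 1/4 = 149.25

447.75, 149.25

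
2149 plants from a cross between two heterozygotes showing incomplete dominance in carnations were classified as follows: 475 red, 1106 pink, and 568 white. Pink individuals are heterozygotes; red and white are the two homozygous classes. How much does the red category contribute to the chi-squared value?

With incomplete dominance, a heterozygote × heterozygote cross gives a 1:2:1 phenotypic ratio.
Under the 1:2:1 hypothesis (Σ ratio = 4, N = 2149):
  red: 2149 × 1/4 = 537.25
  pink: 2149 × 2/4 = 1074.5
  white: 2149 × 1/4 = 537.25
Contribution of red: (475 − 537.25)² / 537.25 = 7.2128

7.213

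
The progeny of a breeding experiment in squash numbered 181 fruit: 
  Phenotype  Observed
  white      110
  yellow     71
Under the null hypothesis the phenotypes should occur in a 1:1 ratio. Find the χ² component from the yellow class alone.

Total ratio parts = 2. Expected numbers out of 181:
  white: 181 × 1/2 = 90.5
  yellow: 181 × 1/2 = 90.5
Contribution of yellow: (71 − 90.5)² / 90.5 = 4.2017

4.202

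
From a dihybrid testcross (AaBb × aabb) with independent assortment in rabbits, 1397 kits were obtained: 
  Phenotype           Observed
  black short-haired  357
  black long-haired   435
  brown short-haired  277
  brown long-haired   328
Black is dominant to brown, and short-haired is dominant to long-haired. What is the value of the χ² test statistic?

37.465

A dihybrid testcross with independent assortment gives a 1:1:1:1 ratio.
The 1:1:1:1 ratio has 4 parts, so with N = 1397 the expected counts are:
  black short-haired: 1397 × 1/4 = 349.25
  black long-haired: 1397 × 1/4 = 349.25
  brown short-haired: 1397 × 1/4 = 349.25
  brown long-haired: 1397 × 1/4 = 349.25
χ² = Σ (O − E)² / E
  black short-haired: (357 − 349.25)² / 349.25 = 0.1720
  black long-haired: (435 − 349.25)² / 349.25 = 21.0539
  brown short-haired: (277 − 349.25)² / 349.25 = 14.9465
  brown long-haired: (328 − 349.25)² / 349.25 = 1.2929
χ² = 0.1720 + 21.0539 + 14.9465 + 1.2929 = 37.4653 ≈ 37.465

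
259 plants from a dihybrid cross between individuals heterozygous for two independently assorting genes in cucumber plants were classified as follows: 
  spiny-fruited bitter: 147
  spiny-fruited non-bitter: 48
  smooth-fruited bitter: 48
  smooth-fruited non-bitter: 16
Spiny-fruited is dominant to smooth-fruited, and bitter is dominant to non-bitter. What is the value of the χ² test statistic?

A dihybrid F₂ with independent assortment and complete dominance at both loci gives a 9:3:3:1 phenotypic ratio.
Total ratio parts = 16. Expected numbers out of 259:
  spiny-fruited bitter: 259 × 9/16 = 145.6875
  spiny-fruited non-bitter: 259 × 3/16 = 48.5625
  smooth-fruited bitter: 259 × 3/16 = 48.5625
  smooth-fruited non-bitter: 259 × 1/16 = 16.1875
χ² = Σ (O − E)² / E
  spiny-fruited bitter: (147 − 145.6875)² / 145.6875 = 0.0118
  spiny-fruited non-bitter: (48 − 48.5625)² / 48.5625 = 0.0065
  smooth-fruited bitter: (48 − 48.5625)² / 48.5625 = 0.0065
  smooth-fruited non-bitter: (16 − 16.1875)² / 16.1875 = 0.0022
χ² = 0.0118 + 0.0065 + 0.0065 + 0.0022 = 0.027

0.027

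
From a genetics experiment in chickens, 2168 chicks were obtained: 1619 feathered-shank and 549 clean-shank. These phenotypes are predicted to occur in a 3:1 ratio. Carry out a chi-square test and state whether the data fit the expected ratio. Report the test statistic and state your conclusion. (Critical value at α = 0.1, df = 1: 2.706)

0.121; consistent

The 3:1 ratio has 4 parts, so with N = 2168 the expected counts are:
  feathered-shank: 2168 × 3/4 = 1626
  clean-shank: 2168 × 1/4 = 542
χ² = Σ (O − E)² / E
  feathered-shank: (1619 − 1626)² / 1626 = 0.0301
  clean-shank: (549 − 542)² / 542 = 0.0904
χ² = 0.0301 + 0.0904 = 0.1205 ≈ 0.121
Degrees of freedom = 2 − 1 = 1; critical value at α = 0.1 is 2.706.
Since 0.121 < 2.706, we fail to reject the null hypothesis — the data are consistent with the 3:1 ratio.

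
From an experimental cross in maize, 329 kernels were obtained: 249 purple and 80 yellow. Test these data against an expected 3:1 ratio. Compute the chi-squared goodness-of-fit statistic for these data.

The 3:1 ratio has 4 parts, so with N = 329 the expected counts are:
  purple: 329 × 3/4 = 246.75
  yellow: 329 × 1/4 = 82.25
χ² = Σ (O − E)² / E
  purple: (249 − 246.75)² / 246.75 = 0.0205
  yellow: (80 − 82.25)² / 82.25 = 0.0616
χ² = 0.0205 + 0.0616 = 0.0821 ≈ 0.082

0.082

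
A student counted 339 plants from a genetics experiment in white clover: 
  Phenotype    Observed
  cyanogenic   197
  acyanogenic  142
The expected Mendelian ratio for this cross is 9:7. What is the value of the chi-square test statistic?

0.478

Total ratio parts = 16. Expected numbers out of 339:
  cyanogenic: 339 × 9/16 = 190.6875
  acyanogenic: 339 × 7/16 = 148.3125
χ² = Σ (O − E)² / E
  cyanogenic: (197 − 190.6875)² / 190.6875 = 0.2090
  acyanogenic: (142 − 148.3125)² / 148.3125 = 0.2687
χ² = 0.2090 + 0.2687 = 0.4777 ≈ 0.478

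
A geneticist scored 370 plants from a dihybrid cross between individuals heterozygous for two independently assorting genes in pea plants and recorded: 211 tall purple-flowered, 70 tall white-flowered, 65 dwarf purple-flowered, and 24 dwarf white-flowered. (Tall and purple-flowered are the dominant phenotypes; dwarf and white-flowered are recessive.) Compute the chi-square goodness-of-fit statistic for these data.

A dihybrid F₂ with independent assortment and complete dominance at both loci gives a 9:3:3:1 phenotypic ratio.
The 9:3:3:1 ratio has 16 parts, so with N = 370 the expected counts are:
  tall purple-flowered: 370 × 9/16 = 208.125
  tall white-flowered: 370 × 3/16 = 69.375
  dwarf purple-flowered: 370 × 3/16 = 69.375
  dwarf white-flowered: 370 × 1/16 = 23.125
χ² = Σ (O − E)² / E
  tall purple-flowered: (211 − 208.125)² / 208.125 = 0.0397
  tall white-flowered: (70 − 69.375)² / 69.375 = 0.0056
  dwarf purple-flowered: (65 − 69.375)² / 69.375 = 0.2759
  dwarf white-flowered: (24 − 23.125)² / 23.125 = 0.0331
χ² = 0.0397 + 0.0056 + 0.2759 + 0.0331 = 0.3543 ≈ 0.354

0.354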